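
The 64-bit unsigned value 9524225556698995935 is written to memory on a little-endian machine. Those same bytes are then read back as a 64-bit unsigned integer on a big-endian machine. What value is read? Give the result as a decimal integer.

16112962111895252100

9524225556698995935 in 64-bit hexadecimal is 0x842CD8AEABBD9CDF.
Stored little-endian, the bytes at ascending addresses are DF 9C BD AB AE D8 2C 84.
Read back as big-endian, the last byte is least significant, giving 0xDF9CBDABAED82C84.
0xDF9CBDABAED82C84 = 16112962111895252100.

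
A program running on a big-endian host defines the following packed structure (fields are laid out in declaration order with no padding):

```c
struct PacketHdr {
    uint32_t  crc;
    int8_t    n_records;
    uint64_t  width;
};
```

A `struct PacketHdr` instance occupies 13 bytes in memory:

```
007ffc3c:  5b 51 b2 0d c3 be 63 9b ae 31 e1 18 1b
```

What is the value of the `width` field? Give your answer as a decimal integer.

`width` follows `crc` (4 B), `n_records` (1 B), so it starts at offset 4 + 1 = 5 and occupies 8 bytes.
Bytes at offsets 5..12: BE 63 9B AE 31 E1 18 1B.
In big-endian order the high byte comes first in memory.
The bytes are already most-significant first: 0xBE639BAE31E1181B.
0xBE639BAE31E1181B = 13718980062364112923.

13718980062364112923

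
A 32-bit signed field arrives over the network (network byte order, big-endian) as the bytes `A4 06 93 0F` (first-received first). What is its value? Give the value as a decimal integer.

-1543073009

Big-endian: lowest address holds the most-significant byte.
The bytes are already most-significant first: 0xA406930F.
Top bit is set, so as a signed 32-bit value this is 0xA406930F − 2^32 = -1543073009.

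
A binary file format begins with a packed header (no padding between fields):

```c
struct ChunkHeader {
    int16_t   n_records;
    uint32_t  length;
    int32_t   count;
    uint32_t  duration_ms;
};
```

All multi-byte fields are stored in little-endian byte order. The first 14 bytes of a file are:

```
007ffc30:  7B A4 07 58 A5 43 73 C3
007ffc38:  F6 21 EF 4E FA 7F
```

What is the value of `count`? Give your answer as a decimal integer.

569820019

`count` follows `n_records` (2 B), `length` (4 B), so it starts at offset 2 + 4 = 6 and occupies 4 bytes.
Bytes at offsets 6..9: 73 C3 F6 21.
Little-endian stores the least-significant byte at the lowest address.
Reassemble most-significant byte first: 21 F6 C3 73 → 0x21F6C373.
0x21F6C373 = 569820019.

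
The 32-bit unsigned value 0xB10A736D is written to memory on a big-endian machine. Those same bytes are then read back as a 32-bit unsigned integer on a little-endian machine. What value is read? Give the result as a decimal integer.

Stored big-endian, the bytes at ascending addresses are B1 0A 73 6D.
Read back as little-endian, the first byte is least significant, giving 0x6D730AB1.
0x6D730AB1 = 1836255921.

1836255921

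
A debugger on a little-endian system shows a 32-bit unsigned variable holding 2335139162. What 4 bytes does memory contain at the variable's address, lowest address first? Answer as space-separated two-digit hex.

5A 65 2F 8B

2335139162 in hexadecimal, padded to 32 bits, is 0x8B2F655A.
Split into bytes (most-significant first): 8B 2F 65 5A.
In little-endian order the low byte comes first in memory.
So at ascending addresses the bytes are 5A 65 2F 8B.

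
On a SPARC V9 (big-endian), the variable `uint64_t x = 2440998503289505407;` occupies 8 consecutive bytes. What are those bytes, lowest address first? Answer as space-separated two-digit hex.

2440998503289505407 in hexadecimal, padded to 64 bits, is 0x21E02B34ADD4C67F.
Split into bytes (most-significant first): 21 E0 2B 34 AD D4 C6 7F.
Big-endian stores the most-significant byte at the lowest address.
So the memory order matches the most-significant-first order: 21 E0 2B 34 AD D4 C6 7F.

21 E0 2B 34 AD D4 C6 7F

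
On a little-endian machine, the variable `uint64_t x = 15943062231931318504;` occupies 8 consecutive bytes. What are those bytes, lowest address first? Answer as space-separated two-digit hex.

E8 70 36 46 A1 22 41 DD

15943062231931318504 in hexadecimal, padded to 64 bits, is 0xDD4122A1463670E8.
Split into bytes (most-significant first): DD 41 22 A1 46 36 70 E8.
Little-endian stores the least-significant byte at the lowest address.
So at ascending addresses the bytes are E8 70 36 46 A1 22 41 DD.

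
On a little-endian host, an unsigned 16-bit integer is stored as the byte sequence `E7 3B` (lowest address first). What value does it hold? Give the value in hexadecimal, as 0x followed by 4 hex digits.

Little-endian: lowest address holds the least-significant byte.
Reassemble most-significant byte first: 3B E7 → 0x3BE7.

0x3BE7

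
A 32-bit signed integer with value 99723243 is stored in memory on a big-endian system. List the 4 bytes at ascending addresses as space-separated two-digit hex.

99723243 in hexadecimal, padded to 32 bits, is 0x05F1A7EB.
Split into bytes (most-significant first): 05 F1 A7 EB.
Big-endian: lowest address holds the most-significant byte.
So the memory order matches the most-significant-first order: 05 F1 A7 EB.

05 F1 A7 EB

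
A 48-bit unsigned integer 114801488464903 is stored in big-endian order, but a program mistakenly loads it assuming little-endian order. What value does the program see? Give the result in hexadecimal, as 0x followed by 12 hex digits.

0x078CF04D6968

114801488464903 in 48-bit hexadecimal is 0x68694DF08C07.
Stored big-endian, the bytes at ascending addresses are 68 69 4D F0 8C 07.
Read back as little-endian, the first byte is least significant, giving 0x078CF04D6968.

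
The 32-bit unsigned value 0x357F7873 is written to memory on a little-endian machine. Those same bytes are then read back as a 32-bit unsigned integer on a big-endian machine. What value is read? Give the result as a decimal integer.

1937276725

Stored little-endian, the bytes at ascending addresses are 73 78 7F 35.
Read back as big-endian, the last byte is least significant, giving 0x73787F35.
0x73787F35 = 1937276725.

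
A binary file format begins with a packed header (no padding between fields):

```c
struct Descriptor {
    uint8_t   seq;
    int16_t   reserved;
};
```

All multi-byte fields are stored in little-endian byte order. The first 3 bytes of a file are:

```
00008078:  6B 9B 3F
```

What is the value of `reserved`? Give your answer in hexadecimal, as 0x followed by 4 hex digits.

`reserved` follows `seq` (1 byte), so it starts at byte offset 1 and occupies 2 bytes.
Bytes at offsets 1..2: 9B 3F.
Little-endian: lowest address holds the least-significant byte.
Reassemble most-significant byte first: 3F 9B → 0x3F9B.

0x3F9B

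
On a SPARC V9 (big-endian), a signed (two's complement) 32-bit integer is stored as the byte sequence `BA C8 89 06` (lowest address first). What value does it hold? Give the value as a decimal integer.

In big-endian order the high byte comes first in memory.
The bytes are already most-significant first: 0xBAC88906.
Top bit is set, so as a signed 32-bit value this is 0xBAC88906 − 2^32 = -1161262842.

-1161262842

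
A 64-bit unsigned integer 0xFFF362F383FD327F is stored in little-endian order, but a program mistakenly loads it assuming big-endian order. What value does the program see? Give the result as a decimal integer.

Stored little-endian, the bytes at ascending addresses are 7F 32 FD 83 F3 62 F3 FF.
Read back as big-endian, the last byte is least significant, giving 0x7F32FD83F362F3FF.
0x7F32FD83F362F3FF = 9165666934818272255.

9165666934818272255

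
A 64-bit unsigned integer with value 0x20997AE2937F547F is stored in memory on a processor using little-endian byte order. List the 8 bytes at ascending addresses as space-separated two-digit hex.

7F 54 7F 93 E2 7A 99 20

Split into bytes (most-significant first): 20 99 7A E2 93 7F 54 7F.
Little-endian: lowest address holds the least-significant byte.
So at ascending addresses the bytes are 7F 54 7F 93 E2 7A 99 20.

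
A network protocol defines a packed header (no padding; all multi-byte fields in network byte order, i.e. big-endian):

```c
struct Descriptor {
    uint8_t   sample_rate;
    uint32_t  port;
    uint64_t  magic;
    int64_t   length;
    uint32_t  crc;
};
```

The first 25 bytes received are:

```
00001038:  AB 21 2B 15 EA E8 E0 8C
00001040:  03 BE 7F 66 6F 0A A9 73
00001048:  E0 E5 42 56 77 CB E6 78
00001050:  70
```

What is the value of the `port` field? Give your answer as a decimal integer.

`port` follows `sample_rate` (1 byte), so it starts at byte offset 1 and occupies 4 bytes.
Bytes at offsets 1..4: 21 2B 15 EA.
Big-endian stores the most-significant byte at the lowest address.
The bytes are already most-significant first: 0x212B15EA.
0x212B15EA = 556471786.

556471786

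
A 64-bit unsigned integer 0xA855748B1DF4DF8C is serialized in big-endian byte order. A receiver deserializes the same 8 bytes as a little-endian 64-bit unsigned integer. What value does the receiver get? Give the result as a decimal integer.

10151100492847273384

Stored big-endian, the bytes at ascending addresses are A8 55 74 8B 1D F4 DF 8C.
Read back as little-endian, the first byte is least significant, giving 0x8CDFF41D8B7455A8.
0x8CDFF41D8B7455A8 = 10151100492847273384.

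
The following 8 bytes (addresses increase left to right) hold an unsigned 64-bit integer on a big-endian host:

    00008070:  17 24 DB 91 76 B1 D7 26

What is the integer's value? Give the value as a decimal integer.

1667699179842033446

Big-endian stores the most-significant byte at the lowest address.
The bytes are already most-significant first: 0x1724DB9176B1D726.
0x1724DB9176B1D726 = 1667699179842033446.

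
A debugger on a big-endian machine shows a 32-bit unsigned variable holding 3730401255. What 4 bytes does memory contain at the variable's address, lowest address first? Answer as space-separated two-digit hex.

3730401255 in hexadecimal, padded to 32 bits, is 0xDE5967E7.
Split into bytes (most-significant first): DE 59 67 E7.
Big-endian stores the most-significant byte at the lowest address.
So the memory order matches the most-significant-first order: DE 59 67 E7.

DE 59 67 E7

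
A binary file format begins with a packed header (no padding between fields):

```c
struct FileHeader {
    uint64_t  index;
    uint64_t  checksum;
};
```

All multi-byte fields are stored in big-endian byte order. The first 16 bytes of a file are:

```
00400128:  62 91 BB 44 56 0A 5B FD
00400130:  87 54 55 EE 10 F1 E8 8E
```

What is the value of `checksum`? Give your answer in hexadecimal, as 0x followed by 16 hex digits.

0x875455EE10F1E88E

`checksum` follows `index` (8 bytes), so it starts at byte offset 8 and occupies 8 bytes.
Bytes at offsets 8..15: 87 54 55 EE 10 F1 E8 8E.
Big-endian: lowest address holds the most-significant byte.
The bytes are already most-significant first: 0x875455EE10F1E88E.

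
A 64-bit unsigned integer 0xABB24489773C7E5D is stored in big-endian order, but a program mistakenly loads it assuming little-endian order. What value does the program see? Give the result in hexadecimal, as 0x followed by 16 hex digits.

0x5D7E3C778944B2AB

Stored big-endian, the bytes at ascending addresses are AB B2 44 89 77 3C 7E 5D.
Read back as little-endian, the first byte is least significant, giving 0x5D7E3C778944B2AB.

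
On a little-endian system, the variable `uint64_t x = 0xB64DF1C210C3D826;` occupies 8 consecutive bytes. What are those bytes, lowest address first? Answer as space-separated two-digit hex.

Split into bytes (most-significant first): B6 4D F1 C2 10 C3 D8 26.
Little-endian: lowest address holds the least-significant byte.
So at ascending addresses the bytes are 26 D8 C3 10 C2 F1 4D B6.

26 D8 C3 10 C2 F1 4D B6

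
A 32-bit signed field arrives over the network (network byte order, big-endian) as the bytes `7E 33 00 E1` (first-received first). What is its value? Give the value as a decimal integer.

Big-endian stores the most-significant byte at the lowest address.
The bytes are already most-significant first: 0x7E3300E1.
0x7E3300E1 = 2117271777.

2117271777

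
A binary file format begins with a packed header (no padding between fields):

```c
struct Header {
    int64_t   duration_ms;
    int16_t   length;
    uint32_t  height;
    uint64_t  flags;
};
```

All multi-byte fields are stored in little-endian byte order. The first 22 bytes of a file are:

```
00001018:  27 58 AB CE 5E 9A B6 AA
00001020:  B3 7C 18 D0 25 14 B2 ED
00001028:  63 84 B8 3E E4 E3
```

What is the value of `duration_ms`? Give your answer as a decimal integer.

-6145554909515524057

`duration_ms` is the first field, at byte offset 0, occupying 8 bytes.
Bytes at offsets 0..7: 27 58 AB CE 5E 9A B6 AA.
Little-endian stores the least-significant byte at the lowest address.
Reassemble most-significant byte first: AA B6 9A 5E CE AB 58 27 → 0xAAB69A5ECEAB5827.
Top bit is set, so as a signed 64-bit value this is 0xAAB69A5ECEAB5827 − 2^64 = -6145554909515524057.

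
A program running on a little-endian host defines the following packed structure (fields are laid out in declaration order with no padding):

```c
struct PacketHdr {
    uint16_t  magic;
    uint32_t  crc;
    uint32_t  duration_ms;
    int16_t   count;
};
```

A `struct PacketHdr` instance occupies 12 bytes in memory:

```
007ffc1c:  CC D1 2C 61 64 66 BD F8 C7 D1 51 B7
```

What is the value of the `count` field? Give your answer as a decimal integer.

-18607

`count` follows `magic` (2 B), `crc` (4 B), `duration_ms` (4 B), so it starts at offset 2 + 4 + 4 = 10 and occupies 2 bytes.
Bytes at offsets 10..11: 51 B7.
Little-endian stores the least-significant byte at the lowest address.
Reassemble most-significant byte first: B7 51 → 0xB751.
Top bit is set, so as a signed 16-bit value this is 0xB751 − 2^16 = -18607.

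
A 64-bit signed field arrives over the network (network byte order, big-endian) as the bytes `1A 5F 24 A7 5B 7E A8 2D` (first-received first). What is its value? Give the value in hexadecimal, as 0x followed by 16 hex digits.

Big-endian stores the most-significant byte at the lowest address.
The bytes are already most-significant first: 0x1A5F24A75B7EA82D.

0x1A5F24A75B7EA82D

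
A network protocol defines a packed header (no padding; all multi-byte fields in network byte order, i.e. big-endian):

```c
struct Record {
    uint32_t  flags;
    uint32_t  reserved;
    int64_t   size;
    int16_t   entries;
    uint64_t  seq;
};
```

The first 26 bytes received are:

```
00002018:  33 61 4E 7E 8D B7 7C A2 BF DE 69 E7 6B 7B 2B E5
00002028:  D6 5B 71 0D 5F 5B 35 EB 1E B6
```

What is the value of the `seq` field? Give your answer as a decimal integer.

`seq` follows `flags` (4 B), `reserved` (4 B), `size` (8 B), `entries` (2 B), so it starts at offset 4 + 4 + 8 + 2 = 18 and occupies 8 bytes.
Bytes at offsets 18..25: 71 0D 5F 5B 35 EB 1E B6.
Big-endian stores the most-significant byte at the lowest address.
The bytes are already most-significant first: 0x710D5F5B35EB1EB6.
0x710D5F5B35EB1EB6 = 8146272146334359222.

8146272146334359222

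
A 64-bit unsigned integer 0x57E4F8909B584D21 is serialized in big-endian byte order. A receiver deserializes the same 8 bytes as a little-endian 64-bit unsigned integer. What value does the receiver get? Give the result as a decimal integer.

Stored big-endian, the bytes at ascending addresses are 57 E4 F8 90 9B 58 4D 21.
Read back as little-endian, the first byte is least significant, giving 0x214D589B90F8E457.
0x214D589B90F8E457 = 2399671601633748055.

2399671601633748055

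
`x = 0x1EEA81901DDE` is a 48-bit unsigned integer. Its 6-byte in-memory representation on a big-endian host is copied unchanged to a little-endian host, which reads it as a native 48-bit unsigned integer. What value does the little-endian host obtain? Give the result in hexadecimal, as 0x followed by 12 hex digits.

Stored big-endian, the bytes at ascending addresses are 1E EA 81 90 1D DE.
Read back as little-endian, the first byte is least significant, giving 0xDE1D9081EA1E.

0xDE1D9081EA1E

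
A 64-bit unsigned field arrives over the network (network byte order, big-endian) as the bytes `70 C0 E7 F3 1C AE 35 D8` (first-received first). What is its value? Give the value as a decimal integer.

In big-endian order the high byte comes first in memory.
The bytes are already most-significant first: 0x70C0E7F31CAE35D8.
0x70C0E7F31CAE35D8 = 8124748759120623064.

8124748759120623064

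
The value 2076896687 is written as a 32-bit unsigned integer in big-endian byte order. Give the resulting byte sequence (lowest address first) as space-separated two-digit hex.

7B CA ED AF

2076896687 in hexadecimal, padded to 32 bits, is 0x7BCAEDAF.
Split into bytes (most-significant first): 7B CA ED AF.
Big-endian stores the most-significant byte at the lowest address.
So the memory order matches the most-significant-first order: 7B CA ED AF.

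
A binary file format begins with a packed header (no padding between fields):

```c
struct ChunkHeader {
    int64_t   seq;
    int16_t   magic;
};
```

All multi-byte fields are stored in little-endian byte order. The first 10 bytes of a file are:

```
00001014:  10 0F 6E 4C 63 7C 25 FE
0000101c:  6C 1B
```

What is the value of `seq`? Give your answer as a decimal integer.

-133563848011673840

`seq` is the first field, at byte offset 0, occupying 8 bytes.
Bytes at offsets 0..7: 10 0F 6E 4C 63 7C 25 FE.
Little-endian stores the least-significant byte at the lowest address.
Reassemble most-significant byte first: FE 25 7C 63 4C 6E 0F 10 → 0xFE257C634C6E0F10.
Top bit is set, so as a signed 64-bit value this is 0xFE257C634C6E0F10 − 2^64 = -133563848011673840.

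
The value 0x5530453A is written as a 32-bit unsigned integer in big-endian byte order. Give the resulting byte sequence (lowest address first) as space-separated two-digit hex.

Split into bytes (most-significant first): 55 30 45 3A.
Big-endian: lowest address holds the most-significant byte.
So the memory order matches the most-significant-first order: 55 30 45 3A.

55 30 45 3A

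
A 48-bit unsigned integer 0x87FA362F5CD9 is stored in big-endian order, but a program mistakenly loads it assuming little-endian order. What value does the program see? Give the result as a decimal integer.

Stored big-endian, the bytes at ascending addresses are 87 FA 36 2F 5C D9.
Read back as little-endian, the first byte is least significant, giving 0xD95C2F36FA87.
0xD95C2F36FA87 = 238989952350855.

238989952350855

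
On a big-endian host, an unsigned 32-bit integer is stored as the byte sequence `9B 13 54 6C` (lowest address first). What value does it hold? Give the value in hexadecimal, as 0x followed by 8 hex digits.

0x9B13546C

Big-endian stores the most-significant byte at the lowest address.
The bytes are already most-significant first: 0x9B13546C.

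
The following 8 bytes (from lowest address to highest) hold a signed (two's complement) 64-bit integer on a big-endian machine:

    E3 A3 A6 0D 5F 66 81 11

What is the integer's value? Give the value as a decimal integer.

Big-endian: lowest address holds the most-significant byte.
The bytes are already most-significant first: 0xE3A3A60D5F668111.
Top bit is set, so as a signed 64-bit value this is 0xE3A3A60D5F668111 − 2^64 = -2043607229530734319.

-2043607229530734319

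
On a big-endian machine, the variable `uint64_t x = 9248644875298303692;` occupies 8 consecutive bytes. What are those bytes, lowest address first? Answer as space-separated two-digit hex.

9248644875298303692 in hexadecimal, padded to 64 bits, is 0x8059C9833DE46ECC.
Split into bytes (most-significant first): 80 59 C9 83 3D E4 6E CC.
In big-endian order the high byte comes first in memory.
So the memory order matches the most-significant-first order: 80 59 C9 83 3D E4 6E CC.

80 59 C9 83 3D E4 6E CC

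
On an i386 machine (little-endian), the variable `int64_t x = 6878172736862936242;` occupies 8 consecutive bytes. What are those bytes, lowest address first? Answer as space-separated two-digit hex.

6878172736862936242 in hexadecimal, padded to 64 bits, is 0x5F742DA97C7DDCB2.
Split into bytes (most-significant first): 5F 74 2D A9 7C 7D DC B2.
In little-endian order the low byte comes first in memory.
So at ascending addresses the bytes are B2 DC 7D 7C A9 2D 74 5F.

B2 DC 7D 7C A9 2D 74 5F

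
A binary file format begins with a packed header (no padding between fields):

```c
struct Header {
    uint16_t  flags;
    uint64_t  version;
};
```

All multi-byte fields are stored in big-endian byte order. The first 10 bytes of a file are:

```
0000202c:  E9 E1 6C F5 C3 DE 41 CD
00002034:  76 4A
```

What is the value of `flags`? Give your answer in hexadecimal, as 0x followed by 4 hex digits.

`flags` is the first field, at byte offset 0, occupying 2 bytes.
Bytes at offsets 0..1: E9 E1.
In big-endian order the high byte comes first in memory.
The bytes are already most-significant first: 0xE9E1.

0xE9E1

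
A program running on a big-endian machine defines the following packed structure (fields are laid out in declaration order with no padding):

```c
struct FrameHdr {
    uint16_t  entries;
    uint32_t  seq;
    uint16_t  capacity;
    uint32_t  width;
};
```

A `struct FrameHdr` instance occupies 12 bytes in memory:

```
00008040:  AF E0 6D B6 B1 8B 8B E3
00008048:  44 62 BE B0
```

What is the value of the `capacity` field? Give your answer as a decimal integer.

35811

`capacity` follows `entries` (2 B), `seq` (4 B), so it starts at offset 2 + 4 = 6 and occupies 2 bytes.
Bytes at offsets 6..7: 8B E3.
Big-endian: lowest address holds the most-significant byte.
The bytes are already most-significant first: 0x8BE3.
0x8BE3 = 35811.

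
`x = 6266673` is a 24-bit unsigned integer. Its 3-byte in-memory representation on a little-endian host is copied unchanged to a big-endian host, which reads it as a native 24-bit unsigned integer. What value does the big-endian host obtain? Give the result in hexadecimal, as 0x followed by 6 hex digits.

0x319F5F

6266673 in 24-bit hexadecimal is 0x5F9F31.
Stored little-endian, the bytes at ascending addresses are 31 9F 5F.
Read back as big-endian, the last byte is least significant, giving 0x319F5F.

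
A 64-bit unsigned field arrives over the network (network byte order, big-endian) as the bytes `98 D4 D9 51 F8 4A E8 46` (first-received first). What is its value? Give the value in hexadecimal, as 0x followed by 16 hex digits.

In big-endian order the high byte comes first in memory.
The bytes are already most-significant first: 0x98D4D951F84AE846.

0x98D4D951F84AE846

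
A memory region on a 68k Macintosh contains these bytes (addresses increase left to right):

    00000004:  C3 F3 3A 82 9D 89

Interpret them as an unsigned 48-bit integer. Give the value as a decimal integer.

Big-endian: lowest address holds the most-significant byte.
The bytes are already most-significant first: 0xC3F33A829D89.
0xC3F33A829D89 = 215449426107785.

215449426107785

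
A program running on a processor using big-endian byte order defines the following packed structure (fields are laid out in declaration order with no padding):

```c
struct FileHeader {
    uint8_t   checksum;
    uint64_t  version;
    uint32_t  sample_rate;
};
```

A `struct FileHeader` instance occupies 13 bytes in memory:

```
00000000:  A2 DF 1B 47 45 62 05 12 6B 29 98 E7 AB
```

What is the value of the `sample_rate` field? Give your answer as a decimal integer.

`sample_rate` follows `checksum` (1 B), `version` (8 B), so it starts at offset 1 + 8 = 9 and occupies 4 bytes.
Bytes at offsets 9..12: 29 98 E7 AB.
Big-endian: lowest address holds the most-significant byte.
The bytes are already most-significant first: 0x2998E7AB.
0x2998E7AB = 697886635.

697886635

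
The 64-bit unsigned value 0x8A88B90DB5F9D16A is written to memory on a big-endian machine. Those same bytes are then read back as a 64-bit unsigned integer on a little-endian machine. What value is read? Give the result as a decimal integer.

7697207794167548042

Stored big-endian, the bytes at ascending addresses are 8A 88 B9 0D B5 F9 D1 6A.
Read back as little-endian, the first byte is least significant, giving 0x6AD1F9B50DB9888A.
0x6AD1F9B50DB9888A = 7697207794167548042.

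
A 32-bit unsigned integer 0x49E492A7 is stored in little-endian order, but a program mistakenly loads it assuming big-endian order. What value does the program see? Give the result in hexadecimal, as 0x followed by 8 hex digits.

0xA792E449

Stored little-endian, the bytes at ascending addresses are A7 92 E4 49.
Read back as big-endian, the last byte is least significant, giving 0xA792E449.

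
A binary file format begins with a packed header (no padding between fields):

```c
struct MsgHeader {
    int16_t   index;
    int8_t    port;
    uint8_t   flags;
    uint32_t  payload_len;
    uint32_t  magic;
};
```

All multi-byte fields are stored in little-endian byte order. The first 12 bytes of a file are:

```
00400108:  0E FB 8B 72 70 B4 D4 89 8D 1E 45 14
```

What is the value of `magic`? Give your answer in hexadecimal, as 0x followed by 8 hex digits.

0x14451E8D

`magic` follows `index` (2 B), `port` (1 B), `flags` (1 B), `payload_len` (4 B), so it starts at offset 2 + 1 + 1 + 4 = 8 and occupies 4 bytes.
Bytes at offsets 8..11: 8D 1E 45 14.
In little-endian order the low byte comes first in memory.
Reassemble most-significant byte first: 14 45 1E 8D → 0x14451E8D.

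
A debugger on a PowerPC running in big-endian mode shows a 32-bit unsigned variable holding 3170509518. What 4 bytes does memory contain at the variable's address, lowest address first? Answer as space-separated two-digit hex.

BC FA 22 CE

3170509518 in hexadecimal, padded to 32 bits, is 0xBCFA22CE.
Split into bytes (most-significant first): BC FA 22 CE.
Big-endian stores the most-significant byte at the lowest address.
So the memory order matches the most-significant-first order: BC FA 22 CE.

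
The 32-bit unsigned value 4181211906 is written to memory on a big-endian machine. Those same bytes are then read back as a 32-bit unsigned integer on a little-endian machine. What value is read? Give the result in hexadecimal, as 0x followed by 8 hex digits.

0x023B38F9

4181211906 in 32-bit hexadecimal is 0xF9383B02.
Stored big-endian, the bytes at ascending addresses are F9 38 3B 02.
Read back as little-endian, the first byte is least significant, giving 0x023B38F9.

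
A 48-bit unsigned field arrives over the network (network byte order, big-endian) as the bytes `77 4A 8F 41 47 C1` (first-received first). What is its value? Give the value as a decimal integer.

Big-endian stores the most-significant byte at the lowest address.
The bytes are already most-significant first: 0x774A8F4147C1.
0x774A8F4147C1 = 131162114705345.

131162114705345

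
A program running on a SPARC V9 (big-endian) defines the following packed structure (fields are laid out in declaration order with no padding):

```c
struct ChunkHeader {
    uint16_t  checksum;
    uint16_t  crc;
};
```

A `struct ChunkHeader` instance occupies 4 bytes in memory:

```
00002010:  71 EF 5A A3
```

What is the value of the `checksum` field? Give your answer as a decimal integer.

`checksum` is the first field, at byte offset 0, occupying 2 bytes.
Bytes at offsets 0..1: 71 EF.
In big-endian order the high byte comes first in memory.
The bytes are already most-significant first: 0x71EF.
0x71EF = 29167.

29167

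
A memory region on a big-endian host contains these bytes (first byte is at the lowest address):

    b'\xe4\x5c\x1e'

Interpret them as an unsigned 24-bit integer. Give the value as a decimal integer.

14965790

In big-endian order the high byte comes first in memory.
The bytes are already most-significant first: 0xE45C1E.
0xE45C1E = 14965790.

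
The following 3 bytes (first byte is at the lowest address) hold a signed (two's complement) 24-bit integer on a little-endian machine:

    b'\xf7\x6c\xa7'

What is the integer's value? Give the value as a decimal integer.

In little-endian order the low byte comes first in memory.
Reassemble most-significant byte first: A7 6C F7 → 0xA76CF7.
Top bit is set, so as a signed 24-bit value this is 0xA76CF7 − 2^24 = -5804809.

-5804809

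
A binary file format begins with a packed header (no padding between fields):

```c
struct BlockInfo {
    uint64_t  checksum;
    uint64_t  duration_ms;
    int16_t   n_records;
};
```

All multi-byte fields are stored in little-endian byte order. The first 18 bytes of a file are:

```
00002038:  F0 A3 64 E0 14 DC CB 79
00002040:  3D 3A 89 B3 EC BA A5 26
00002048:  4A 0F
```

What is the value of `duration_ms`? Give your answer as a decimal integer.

`duration_ms` follows `checksum` (8 bytes), so it starts at byte offset 8 and occupies 8 bytes.
Bytes at offsets 8..15: 3D 3A 89 B3 EC BA A5 26.
Little-endian: lowest address holds the least-significant byte.
Reassemble most-significant byte first: 26 A5 BA EC B3 89 3A 3D → 0x26A5BAECB3893A3D.
0x26A5BAECB3893A3D = 2784837470385683005.

2784837470385683005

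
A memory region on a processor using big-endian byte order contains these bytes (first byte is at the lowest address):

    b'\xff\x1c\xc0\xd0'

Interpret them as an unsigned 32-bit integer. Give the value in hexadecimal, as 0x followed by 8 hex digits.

0xFF1CC0D0

Big-endian stores the most-significant byte at the lowest address.
The bytes are already most-significant first: 0xFF1CC0D0.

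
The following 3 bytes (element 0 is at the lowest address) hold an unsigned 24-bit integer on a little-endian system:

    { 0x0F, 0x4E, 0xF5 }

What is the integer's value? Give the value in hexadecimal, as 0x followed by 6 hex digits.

Little-endian: lowest address holds the least-significant byte.
Reassemble most-significant byte first: F5 4E 0F → 0xF54E0F.

0xF54E0F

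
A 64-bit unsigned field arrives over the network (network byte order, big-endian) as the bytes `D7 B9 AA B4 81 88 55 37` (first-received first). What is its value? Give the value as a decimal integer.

15544643281090008375

In big-endian order the high byte comes first in memory.
The bytes are already most-significant first: 0xD7B9AAB481885537.
0xD7B9AAB481885537 = 15544643281090008375.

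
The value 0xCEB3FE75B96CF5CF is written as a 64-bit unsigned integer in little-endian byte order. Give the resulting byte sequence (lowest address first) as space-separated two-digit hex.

CF F5 6C B9 75 FE B3 CE

Split into bytes (most-significant first): CE B3 FE 75 B9 6C F5 CF.
In little-endian order the low byte comes first in memory.
So at ascending addresses the bytes are CF F5 6C B9 75 FE B3 CE.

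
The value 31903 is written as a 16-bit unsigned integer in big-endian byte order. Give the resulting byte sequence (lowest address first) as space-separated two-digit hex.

31903 in hexadecimal, padded to 16 bits, is 0x7C9F.
Split into bytes (most-significant first): 7C 9F.
Big-endian stores the most-significant byte at the lowest address.
So the memory order matches the most-significant-first order: 7C 9F.

7C 9F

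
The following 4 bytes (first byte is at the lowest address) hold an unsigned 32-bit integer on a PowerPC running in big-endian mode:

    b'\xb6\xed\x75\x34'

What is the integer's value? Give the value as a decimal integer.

In big-endian order the high byte comes first in memory.
The bytes are already most-significant first: 0xB6ED7534.
0xB6ED7534 = 3069015348.

3069015348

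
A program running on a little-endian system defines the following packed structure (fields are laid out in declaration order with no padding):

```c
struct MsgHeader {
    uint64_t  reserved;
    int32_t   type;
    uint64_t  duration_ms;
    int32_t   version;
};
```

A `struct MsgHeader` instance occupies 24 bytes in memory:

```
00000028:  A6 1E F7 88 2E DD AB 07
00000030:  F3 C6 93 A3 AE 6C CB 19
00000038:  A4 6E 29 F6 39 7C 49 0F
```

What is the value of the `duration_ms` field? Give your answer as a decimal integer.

`duration_ms` follows `reserved` (8 B), `type` (4 B), so it starts at offset 8 + 4 = 12 and occupies 8 bytes.
Bytes at offsets 12..19: AE 6C CB 19 A4 6E 29 F6.
In little-endian order the low byte comes first in memory.
Reassemble most-significant byte first: F6 29 6E A4 19 CB 6C AE → 0xF6296EA419CB6CAE.
0xF6296EA419CB6CAE = 17737830258461863086.

17737830258461863086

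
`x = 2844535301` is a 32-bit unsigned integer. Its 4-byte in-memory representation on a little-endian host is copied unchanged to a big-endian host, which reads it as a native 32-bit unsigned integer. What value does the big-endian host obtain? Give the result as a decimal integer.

2844535301 in 32-bit hexadecimal is 0xA98C2A05.
Stored little-endian, the bytes at ascending addresses are 05 2A 8C A9.
Read back as big-endian, the last byte is least significant, giving 0x052A8CA9.
0x052A8CA9 = 86674601.

86674601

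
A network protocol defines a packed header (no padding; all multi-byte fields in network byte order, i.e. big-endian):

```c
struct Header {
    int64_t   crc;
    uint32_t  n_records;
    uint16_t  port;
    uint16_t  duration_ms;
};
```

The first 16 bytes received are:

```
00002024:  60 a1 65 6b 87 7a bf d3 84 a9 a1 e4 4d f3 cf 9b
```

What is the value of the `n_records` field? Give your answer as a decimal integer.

`n_records` follows `crc` (8 bytes), so it starts at byte offset 8 and occupies 4 bytes.
Bytes at offsets 8..11: 84 A9 A1 E4.
Big-endian stores the most-significant byte at the lowest address.
The bytes are already most-significant first: 0x84A9A1E4.
0x84A9A1E4 = 2225709540.

2225709540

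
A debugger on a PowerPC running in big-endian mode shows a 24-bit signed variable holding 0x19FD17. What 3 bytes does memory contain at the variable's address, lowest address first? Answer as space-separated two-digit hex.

19 FD 17

Split into bytes (most-significant first): 19 FD 17.
In big-endian order the high byte comes first in memory.
So the memory order matches the most-significant-first order: 19 FD 17.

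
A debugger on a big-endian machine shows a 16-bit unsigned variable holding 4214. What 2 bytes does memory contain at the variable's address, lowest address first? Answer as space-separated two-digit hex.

10 76

4214 in hexadecimal, padded to 16 bits, is 0x1076.
Split into bytes (most-significant first): 10 76.
Big-endian stores the most-significant byte at the lowest address.
So the memory order matches the most-significant-first order: 10 76.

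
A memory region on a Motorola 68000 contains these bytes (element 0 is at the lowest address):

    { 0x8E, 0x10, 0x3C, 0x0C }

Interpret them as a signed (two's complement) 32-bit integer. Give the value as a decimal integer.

In big-endian order the high byte comes first in memory.
The bytes are already most-significant first: 0x8E103C0C.
Top bit is set, so as a signed 32-bit value this is 0x8E103C0C − 2^32 = -1911538676.

-1911538676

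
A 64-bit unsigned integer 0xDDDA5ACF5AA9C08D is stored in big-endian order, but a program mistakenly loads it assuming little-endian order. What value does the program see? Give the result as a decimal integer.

10214350162367273693

Stored big-endian, the bytes at ascending addresses are DD DA 5A CF 5A A9 C0 8D.
Read back as little-endian, the first byte is least significant, giving 0x8DC0A95ACF5ADADD.
0x8DC0A95ACF5ADADD = 10214350162367273693.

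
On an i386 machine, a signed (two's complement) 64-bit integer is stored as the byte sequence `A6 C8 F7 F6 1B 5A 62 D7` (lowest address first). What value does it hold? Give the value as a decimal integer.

In little-endian order the low byte comes first in memory.
Reassemble most-significant byte first: D7 62 5A 1B F6 F7 C8 A6 → 0xD7625A1BF6F7C8A6.
Top bit is set, so as a signed 64-bit value this is 0xD7625A1BF6F7C8A6 − 2^64 = -2926677731683350362.

-2926677731683350362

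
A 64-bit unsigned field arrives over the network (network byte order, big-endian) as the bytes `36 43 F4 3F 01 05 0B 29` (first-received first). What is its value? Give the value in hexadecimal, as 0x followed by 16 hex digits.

0x3643F43F01050B29

Big-endian stores the most-significant byte at the lowest address.
The bytes are already most-significant first: 0x3643F43F01050B29.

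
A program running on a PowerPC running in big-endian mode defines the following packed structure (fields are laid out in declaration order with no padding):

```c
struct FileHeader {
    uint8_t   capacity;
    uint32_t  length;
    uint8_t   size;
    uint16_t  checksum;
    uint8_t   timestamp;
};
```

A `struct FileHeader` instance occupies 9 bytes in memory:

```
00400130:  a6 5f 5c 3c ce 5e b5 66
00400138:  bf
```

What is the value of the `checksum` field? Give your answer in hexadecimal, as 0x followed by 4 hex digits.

0xB566

`checksum` follows `capacity` (1 B), `length` (4 B), `size` (1 B), so it starts at offset 1 + 4 + 1 = 6 and occupies 2 bytes.
Bytes at offsets 6..7: B5 66.
Big-endian: lowest address holds the most-significant byte.
The bytes are already most-significant first: 0xB566.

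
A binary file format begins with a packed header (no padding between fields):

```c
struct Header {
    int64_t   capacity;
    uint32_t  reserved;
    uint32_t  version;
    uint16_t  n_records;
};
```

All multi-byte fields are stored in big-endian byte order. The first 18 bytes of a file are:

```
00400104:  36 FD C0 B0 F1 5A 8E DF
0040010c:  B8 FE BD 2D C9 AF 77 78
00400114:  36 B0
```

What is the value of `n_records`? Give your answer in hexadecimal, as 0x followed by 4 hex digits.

0x36B0

`n_records` follows `capacity` (8 B), `reserved` (4 B), `version` (4 B), so it starts at offset 8 + 4 + 4 = 16 and occupies 2 bytes.
Bytes at offsets 16..17: 36 B0.
Big-endian stores the most-significant byte at the lowest address.
The bytes are already most-significant first: 0x36B0.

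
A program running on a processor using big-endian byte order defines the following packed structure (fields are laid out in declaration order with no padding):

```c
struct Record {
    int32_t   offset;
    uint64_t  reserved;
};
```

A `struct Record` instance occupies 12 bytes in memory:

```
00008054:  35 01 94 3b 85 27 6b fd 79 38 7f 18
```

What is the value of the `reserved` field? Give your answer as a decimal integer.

9594756267540774680

`reserved` follows `offset` (4 bytes), so it starts at byte offset 4 and occupies 8 bytes.
Bytes at offsets 4..11: 85 27 6B FD 79 38 7F 18.
Big-endian stores the most-significant byte at the lowest address.
The bytes are already most-significant first: 0x85276BFD79387F18.
0x85276BFD79387F18 = 9594756267540774680.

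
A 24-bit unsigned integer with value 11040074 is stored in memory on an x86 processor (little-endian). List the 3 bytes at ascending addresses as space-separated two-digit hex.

11040074 in hexadecimal, padded to 24 bits, is 0xA8754A.
Split into bytes (most-significant first): A8 75 4A.
Little-endian stores the least-significant byte at the lowest address.
So at ascending addresses the bytes are 4A 75 A8.

4A 75 A8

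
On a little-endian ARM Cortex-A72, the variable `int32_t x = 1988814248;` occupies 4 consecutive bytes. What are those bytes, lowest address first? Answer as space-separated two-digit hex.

1988814248 in hexadecimal, padded to 32 bits, is 0x768AE5A8.
Split into bytes (most-significant first): 76 8A E5 A8.
Little-endian stores the least-significant byte at the lowest address.
So at ascending addresses the bytes are A8 E5 8A 76.

A8 E5 8A 76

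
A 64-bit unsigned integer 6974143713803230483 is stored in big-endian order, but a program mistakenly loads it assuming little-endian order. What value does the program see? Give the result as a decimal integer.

6974143713803230483 in 64-bit hexadecimal is 0x60C922C1D1C3DD13.
Stored big-endian, the bytes at ascending addresses are 60 C9 22 C1 D1 C3 DD 13.
Read back as little-endian, the first byte is least significant, giving 0x13DDC3D1C122C960.
0x13DDC3D1C122C960 = 1431515562229549408.

1431515562229549408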